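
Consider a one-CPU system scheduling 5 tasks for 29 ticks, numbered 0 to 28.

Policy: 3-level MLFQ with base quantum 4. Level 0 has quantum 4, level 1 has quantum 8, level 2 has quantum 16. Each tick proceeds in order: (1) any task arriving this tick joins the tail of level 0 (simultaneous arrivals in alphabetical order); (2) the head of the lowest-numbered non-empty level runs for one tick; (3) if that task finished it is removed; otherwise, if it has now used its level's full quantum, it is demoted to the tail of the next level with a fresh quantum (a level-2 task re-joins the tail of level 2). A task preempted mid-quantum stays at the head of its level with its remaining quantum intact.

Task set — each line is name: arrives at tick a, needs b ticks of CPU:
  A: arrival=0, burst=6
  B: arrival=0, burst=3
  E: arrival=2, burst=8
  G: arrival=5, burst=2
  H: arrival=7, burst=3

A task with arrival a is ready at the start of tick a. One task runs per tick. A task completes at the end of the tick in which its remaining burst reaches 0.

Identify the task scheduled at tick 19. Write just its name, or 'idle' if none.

running at tick 19 = E

t=0: L0/L1/L2 = AB/-/- → run A
t=1: L0/L1/L2 = AB/-/- → run A
t=2: L0/L1/L2 = ABE/-/- → run A
t=3: L0/L1/L2 = ABE/-/- → run A
t=4: L0/L1/L2 = BE/A/- → run B
t=5: L0/L1/L2 = BEG/A/- → run B
t=6: L0/L1/L2 = BEG/A/- → run B
t=7: L0/L1/L2 = EGH/A/- → run E
t=8: L0/L1/L2 = EGH/A/- → run E
t=9: L0/L1/L2 = EGH/A/- → run E
t=10: L0/L1/L2 = EGH/A/- → run E
t=11: L0/L1/L2 = GH/AE/- → run G
t=12: L0/L1/L2 = GH/AE/- → run G
t=13: L0/L1/L2 = H/AE/- → run H
t=14: L0/L1/L2 = H/AE/- → run H
t=15: L0/L1/L2 = H/AE/- → run H
t=16: L0/L1/L2 = -/AE/- → run A
t=17: L0/L1/L2 = -/AE/- → run A
t=18: L0/L1/L2 = -/E/- → run E
t=19: L0/L1/L2 = -/E/- → run E
t=20: L0/L1/L2 = -/E/- → run E
t=21: L0/L1/L2 = -/E/- → run E
t=22: (idle)
t=23: (idle)
t=24: (idle)
t=25: (idle)
t=26: (idle)
t=27: (idle)
t=28: (idle)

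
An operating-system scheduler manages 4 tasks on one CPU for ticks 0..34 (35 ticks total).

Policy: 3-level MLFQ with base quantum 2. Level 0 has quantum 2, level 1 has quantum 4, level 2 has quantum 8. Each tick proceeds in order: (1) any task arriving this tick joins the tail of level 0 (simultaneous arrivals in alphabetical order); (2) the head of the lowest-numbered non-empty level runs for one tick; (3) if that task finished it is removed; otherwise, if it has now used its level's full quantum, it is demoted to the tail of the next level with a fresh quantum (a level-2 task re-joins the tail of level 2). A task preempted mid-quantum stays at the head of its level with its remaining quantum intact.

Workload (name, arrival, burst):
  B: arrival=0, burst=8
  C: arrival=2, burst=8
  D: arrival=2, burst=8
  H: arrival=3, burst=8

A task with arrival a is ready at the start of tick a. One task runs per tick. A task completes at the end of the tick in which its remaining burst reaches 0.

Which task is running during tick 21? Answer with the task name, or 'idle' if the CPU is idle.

t=0: L0/L1/L2 = B/-/- → run B
t=1: L0/L1/L2 = B/-/- → run B
t=2: L0/L1/L2 = CD/B/- → run C
t=3: L0/L1/L2 = CDH/B/- → run C
t=4: L0/L1/L2 = DH/BC/- → run D
t=5: L0/L1/L2 = DH/BC/- → run D
t=6: L0/L1/L2 = H/BCD/- → run H
t=7: L0/L1/L2 = H/BCD/- → run H
t=8: L0/L1/L2 = -/BCDH/- → run B
t=9: L0/L1/L2 = -/BCDH/- → run B
t=10: L0/L1/L2 = -/BCDH/- → run B
t=11: L0/L1/L2 = -/BCDH/- → run B
t=12: L0/L1/L2 = -/CDH/B → run C
t=13: L0/L1/L2 = -/CDH/B → run C
t=14: L0/L1/L2 = -/CDH/B → run C
t=15: L0/L1/L2 = -/CDH/B → run C
t=16: L0/L1/L2 = -/DH/BC → run D
t=17: L0/L1/L2 = -/DH/BC → run D
t=18: L0/L1/L2 = -/DH/BC → run D
t=19: L0/L1/L2 = -/DH/BC → run D
t=20: L0/L1/L2 = -/H/BCD → run H
t=21: L0/L1/L2 = -/H/BCD → run H
t=22: L0/L1/L2 = -/H/BCD → run H
t=23: L0/L1/L2 = -/H/BCD → run H
t=24: L0/L1/L2 = -/-/BCDH → run B
t=25: L0/L1/L2 = -/-/BCDH → run B
t=26: L0/L1/L2 = -/-/CDH → run C
t=27: L0/L1/L2 = -/-/CDH → run C
t=28: L0/L1/L2 = -/-/DH → run D
t=29: L0/L1/L2 = -/-/DH → run D
t=30: L0/L1/L2 = -/-/H → run H
t=31: L0/L1/L2 = -/-/H → run H
t=32: (idle)
t=33: (idle)
t=34: (idle)

running at tick 21 = H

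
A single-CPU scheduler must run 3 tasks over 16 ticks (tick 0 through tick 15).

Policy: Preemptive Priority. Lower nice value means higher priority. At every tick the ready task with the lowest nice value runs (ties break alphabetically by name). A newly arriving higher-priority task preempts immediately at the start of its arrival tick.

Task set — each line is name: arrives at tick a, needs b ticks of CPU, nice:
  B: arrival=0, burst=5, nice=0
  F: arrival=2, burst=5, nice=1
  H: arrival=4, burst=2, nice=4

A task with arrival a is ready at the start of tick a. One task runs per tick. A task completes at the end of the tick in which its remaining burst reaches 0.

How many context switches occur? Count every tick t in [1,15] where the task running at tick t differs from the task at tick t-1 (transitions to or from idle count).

context switches = 3

t=0: ready={B} → run B
t=1: ready={B} → run B
t=2: ready={B,F} → run B
t=3: ready={B,F} → run B
t=4: ready={B,F,H} → run B
t=5: ready={F,H} → run F
t=6: ready={F,H} → run F
t=7: ready={F,H} → run F
t=8: ready={F,H} → run F
t=9: ready={F,H} → run F
t=10: ready={H} → run H
t=11: ready={H} → run H
t=12: (idle)
t=13: (idle)
t=14: (idle)
t=15: (idle)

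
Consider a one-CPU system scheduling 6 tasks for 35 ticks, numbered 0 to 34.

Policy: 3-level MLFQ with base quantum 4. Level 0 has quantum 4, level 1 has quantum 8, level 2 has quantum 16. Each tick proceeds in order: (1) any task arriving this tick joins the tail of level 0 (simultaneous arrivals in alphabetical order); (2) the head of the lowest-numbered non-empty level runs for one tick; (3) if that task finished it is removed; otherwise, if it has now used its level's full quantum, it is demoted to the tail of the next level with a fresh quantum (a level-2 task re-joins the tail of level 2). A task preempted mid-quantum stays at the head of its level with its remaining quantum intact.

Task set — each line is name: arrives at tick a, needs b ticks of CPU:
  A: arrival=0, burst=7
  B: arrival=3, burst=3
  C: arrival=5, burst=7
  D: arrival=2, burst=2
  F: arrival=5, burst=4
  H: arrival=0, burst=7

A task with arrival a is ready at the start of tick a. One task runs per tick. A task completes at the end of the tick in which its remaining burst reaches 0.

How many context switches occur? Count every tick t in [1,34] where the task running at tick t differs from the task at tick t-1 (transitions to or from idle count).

context switches = 9

t=0: L0/L1/L2 = AH/-/- → run A
t=1: L0/L1/L2 = AH/-/- → run A
t=2: L0/L1/L2 = AHD/-/- → run A
t=3: L0/L1/L2 = AHDB/-/- → run A
t=4: L0/L1/L2 = HDB/A/- → run H
t=5: L0/L1/L2 = HDBCF/A/- → run H
t=6: L0/L1/L2 = HDBCF/A/- → run H
t=7: L0/L1/L2 = HDBCF/A/- → run H
t=8: L0/L1/L2 = DBCF/AH/- → run D
t=9: L0/L1/L2 = DBCF/AH/- → run D
t=10: L0/L1/L2 = BCF/AH/- → run B
t=11: L0/L1/L2 = BCF/AH/- → run B
t=12: L0/L1/L2 = BCF/AH/- → run B
t=13: L0/L1/L2 = CF/AH/- → run C
t=14: L0/L1/L2 = CF/AH/- → run C
t=15: L0/L1/L2 = CF/AH/- → run C
t=16: L0/L1/L2 = CF/AH/- → run C
t=17: L0/L1/L2 = F/AHC/- → run F
t=18: L0/L1/L2 = F/AHC/- → run F
t=19: L0/L1/L2 = F/AHC/- → run F
t=20: L0/L1/L2 = F/AHC/- → run F
t=21: L0/L1/L2 = -/AHC/- → run A
t=22: L0/L1/L2 = -/AHC/- → run A
t=23: L0/L1/L2 = -/AHC/- → run A
t=24: L0/L1/L2 = -/HC/- → run H
t=25: L0/L1/L2 = -/HC/- → run H
t=26: L0/L1/L2 = -/HC/- → run H
t=27: L0/L1/L2 = -/C/- → run C
t=28: L0/L1/L2 = -/C/- → run C
t=29: L0/L1/L2 = -/C/- → run C
t=30: (idle)
t=31: (idle)
t=32: (idle)
t=33: (idle)
t=34: (idle)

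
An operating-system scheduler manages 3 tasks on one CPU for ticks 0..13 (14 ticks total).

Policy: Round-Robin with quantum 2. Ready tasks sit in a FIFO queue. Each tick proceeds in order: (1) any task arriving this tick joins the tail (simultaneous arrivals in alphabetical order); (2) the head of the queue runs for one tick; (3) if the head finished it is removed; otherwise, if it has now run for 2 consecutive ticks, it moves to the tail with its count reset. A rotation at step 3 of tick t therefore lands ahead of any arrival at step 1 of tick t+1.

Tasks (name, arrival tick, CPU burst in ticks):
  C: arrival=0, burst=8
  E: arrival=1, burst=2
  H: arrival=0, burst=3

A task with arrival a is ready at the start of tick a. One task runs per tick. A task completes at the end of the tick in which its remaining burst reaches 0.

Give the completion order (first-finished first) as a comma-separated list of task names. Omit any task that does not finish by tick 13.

t=0: queue=[C,H] q_used=0 → run C
t=1: queue=[C,H,E] q_used=1 → run C
t=2: queue=[H,E,C] q_used=0 → run H
t=3: queue=[H,E,C] q_used=1 → run H
t=4: queue=[E,C,H] q_used=0 → run E
t=5: queue=[E,C,H] q_used=1 → run E
t=6: queue=[C,H] q_used=0 → run C
t=7: queue=[C,H] q_used=1 → run C
t=8: queue=[H,C] q_used=0 → run H
t=9: queue=[C] q_used=0 → run C
t=10: queue=[C] q_used=1 → run C
t=11: queue=[C] q_used=0 → run C
t=12: queue=[C] q_used=1 → run C
t=13: (idle)

completion order = E, H, C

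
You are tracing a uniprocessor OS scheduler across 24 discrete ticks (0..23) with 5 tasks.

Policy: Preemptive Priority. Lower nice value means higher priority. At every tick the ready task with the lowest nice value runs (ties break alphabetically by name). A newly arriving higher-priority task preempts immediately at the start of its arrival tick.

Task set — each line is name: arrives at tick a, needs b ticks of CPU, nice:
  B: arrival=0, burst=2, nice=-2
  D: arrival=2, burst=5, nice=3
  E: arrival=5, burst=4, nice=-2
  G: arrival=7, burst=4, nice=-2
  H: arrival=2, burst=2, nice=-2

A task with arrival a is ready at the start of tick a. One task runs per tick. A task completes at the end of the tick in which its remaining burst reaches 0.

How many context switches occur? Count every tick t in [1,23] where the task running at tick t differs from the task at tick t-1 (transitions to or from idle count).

t=0: ready={B} → run B
t=1: ready={B} → run B
t=2: ready={D,H} → run H
t=3: ready={D,H} → run H
t=4: ready={D} → run D
t=5: ready={D,E} → run E
t=6: ready={D,E} → run E
t=7: ready={D,E,G} → run E
t=8: ready={D,E,G} → run E
t=9: ready={D,G} → run G
t=10: ready={D,G} → run G
t=11: ready={D,G} → run G
t=12: ready={D,G} → run G
t=13: ready={D} → run D
t=14: ready={D} → run D
t=15: ready={D} → run D
t=16: ready={D} → run D
t=17: (idle)
t=18: (idle)
t=19: (idle)
t=20: (idle)
t=21: (idle)
t=22: (idle)
t=23: (idle)

context switches = 6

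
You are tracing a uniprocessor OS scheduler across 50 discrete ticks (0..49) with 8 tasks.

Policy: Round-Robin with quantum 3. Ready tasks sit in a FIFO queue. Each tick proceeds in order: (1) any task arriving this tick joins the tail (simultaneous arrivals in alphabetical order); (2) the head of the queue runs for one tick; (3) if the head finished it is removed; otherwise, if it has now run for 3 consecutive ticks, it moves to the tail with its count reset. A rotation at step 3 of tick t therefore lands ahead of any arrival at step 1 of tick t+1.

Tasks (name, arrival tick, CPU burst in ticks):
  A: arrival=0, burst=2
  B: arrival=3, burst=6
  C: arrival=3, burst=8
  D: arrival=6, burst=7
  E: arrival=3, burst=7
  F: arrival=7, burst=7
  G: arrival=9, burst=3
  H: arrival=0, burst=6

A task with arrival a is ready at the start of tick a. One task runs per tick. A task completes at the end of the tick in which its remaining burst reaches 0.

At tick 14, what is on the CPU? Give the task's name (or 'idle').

t=0: queue=[A,H] q_used=0 → run A
t=1: queue=[A,H] q_used=1 → run A
t=2: queue=[H] q_used=0 → run H
t=3: queue=[H,B,C,E] q_used=1 → run H
t=4: queue=[H,B,C,E] q_used=2 → run H
t=5: queue=[B,C,E,H] q_used=0 → run B
t=6: queue=[B,C,E,H,D] q_used=1 → run B
t=7: queue=[B,C,E,H,D,F] q_used=2 → run B
t=8: queue=[C,E,H,D,F,B] q_used=0 → run C
t=9: queue=[C,E,H,D,F,B,G] q_used=1 → run C
t=10: queue=[C,E,H,D,F,B,G] q_used=2 → run C
t=11: queue=[E,H,D,F,B,G,C] q_used=0 → run E
t=12: queue=[E,H,D,F,B,G,C] q_used=1 → run E
t=13: queue=[E,H,D,F,B,G,C] q_used=2 → run E
t=14: queue=[H,D,F,B,G,C,E] q_used=0 → run H
t=15: queue=[H,D,F,B,G,C,E] q_used=1 → run H
t=16: queue=[H,D,F,B,G,C,E] q_used=2 → run H
t=17: queue=[D,F,B,G,C,E] q_used=0 → run D
t=18: queue=[D,F,B,G,C,E] q_used=1 → run D
t=19: queue=[D,F,B,G,C,E] q_used=2 → run D
t=20: queue=[F,B,G,C,E,D] q_used=0 → run F
t=21: queue=[F,B,G,C,E,D] q_used=1 → run F
t=22: queue=[F,B,G,C,E,D] q_used=2 → run F
t=23: queue=[B,G,C,E,D,F] q_used=0 → run B
t=24: queue=[B,G,C,E,D,F] q_used=1 → run B
t=25: queue=[B,G,C,E,D,F] q_used=2 → run B
t=26: queue=[G,C,E,D,F] q_used=0 → run G
t=27: queue=[G,C,E,D,F] q_used=1 → run G
t=28: queue=[G,C,E,D,F] q_used=2 → run G
t=29: queue=[C,E,D,F] q_used=0 → run C
t=30: queue=[C,E,D,F] q_used=1 → run C
t=31: queue=[C,E,D,F] q_used=2 → run C
t=32: queue=[E,D,F,C] q_used=0 → run E
t=33: queue=[E,D,F,C] q_used=1 → run E
t=34: queue=[E,D,F,C] q_used=2 → run E
t=35: queue=[D,F,C,E] q_used=0 → run D
t=36: queue=[D,F,C,E] q_used=1 → run D
t=37: queue=[D,F,C,E] q_used=2 → run D
t=38: queue=[F,C,E,D] q_used=0 → run F
t=39: queue=[F,C,E,D] q_used=1 → run F
t=40: queue=[F,C,E,D] q_used=2 → run F
t=41: queue=[C,E,D,F] q_used=0 → run C
t=42: queue=[C,E,D,F] q_used=1 → run C
t=43: queue=[E,D,F] q_used=0 → run E
t=44: queue=[D,F] q_used=0 → run D
t=45: queue=[F] q_used=0 → run F
t=46: (idle)
t=47: (idle)
t=48: (idle)
t=49: (idle)

running at tick 14 = H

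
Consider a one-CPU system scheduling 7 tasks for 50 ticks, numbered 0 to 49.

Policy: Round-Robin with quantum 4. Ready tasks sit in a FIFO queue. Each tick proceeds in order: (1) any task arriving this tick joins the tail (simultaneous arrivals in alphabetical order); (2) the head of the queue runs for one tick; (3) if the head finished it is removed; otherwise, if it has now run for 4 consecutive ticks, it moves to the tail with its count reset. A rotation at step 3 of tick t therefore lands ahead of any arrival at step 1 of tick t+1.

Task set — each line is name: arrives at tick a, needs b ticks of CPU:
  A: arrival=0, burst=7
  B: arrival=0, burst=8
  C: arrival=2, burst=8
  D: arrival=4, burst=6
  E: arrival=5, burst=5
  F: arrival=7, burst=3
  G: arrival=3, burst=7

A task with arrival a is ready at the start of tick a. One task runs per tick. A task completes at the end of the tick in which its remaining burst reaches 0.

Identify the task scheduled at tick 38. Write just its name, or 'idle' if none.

running at tick 38 = G

t=0: queue=[A,B] q_used=0 → run A
t=1: queue=[A,B] q_used=1 → run A
t=2: queue=[A,B,C] q_used=2 → run A
t=3: queue=[A,B,C,G] q_used=3 → run A
t=4: queue=[B,C,G,A,D] q_used=0 → run B
t=5: queue=[B,C,G,A,D,E] q_used=1 → run B
t=6: queue=[B,C,G,A,D,E] q_used=2 → run B
t=7: queue=[B,C,G,A,D,E,F] q_used=3 → run B
t=8: queue=[C,G,A,D,E,F,B] q_used=0 → run C
t=9: queue=[C,G,A,D,E,F,B] q_used=1 → run C
t=10: queue=[C,G,A,D,E,F,B] q_used=2 → run C
t=11: queue=[C,G,A,D,E,F,B] q_used=3 → run C
t=12: queue=[G,A,D,E,F,B,C] q_used=0 → run G
t=13: queue=[G,A,D,E,F,B,C] q_used=1 → run G
t=14: queue=[G,A,D,E,F,B,C] q_used=2 → run G
t=15: queue=[G,A,D,E,F,B,C] q_used=3 → run G
t=16: queue=[A,D,E,F,B,C,G] q_used=0 → run A
t=17: queue=[A,D,E,F,B,C,G] q_used=1 → run A
t=18: queue=[A,D,E,F,B,C,G] q_used=2 → run A
t=19: queue=[D,E,F,B,C,G] q_used=0 → run D
t=20: queue=[D,E,F,B,C,G] q_used=1 → run D
t=21: queue=[D,E,F,B,C,G] q_used=2 → run D
t=22: queue=[D,E,F,B,C,G] q_used=3 → run D
t=23: queue=[E,F,B,C,G,D] q_used=0 → run E
t=24: queue=[E,F,B,C,G,D] q_used=1 → run E
t=25: queue=[E,F,B,C,G,D] q_used=2 → run E
t=26: queue=[E,F,B,C,G,D] q_used=3 → run E
t=27: queue=[F,B,C,G,D,E] q_used=0 → run F
t=28: queue=[F,B,C,G,D,E] q_used=1 → run F
t=29: queue=[F,B,C,G,D,E] q_used=2 → run F
t=30: queue=[B,C,G,D,E] q_used=0 → run B
t=31: queue=[B,C,G,D,E] q_used=1 → run B
t=32: queue=[B,C,G,D,E] q_used=2 → run B
t=33: queue=[B,C,G,D,E] q_used=3 → run B
t=34: queue=[C,G,D,E] q_used=0 → run C
t=35: queue=[C,G,D,E] q_used=1 → run C
t=36: queue=[C,G,D,E] q_used=2 → run C
t=37: queue=[C,G,D,E] q_used=3 → run C
t=38: queue=[G,D,E] q_used=0 → run G
t=39: queue=[G,D,E] q_used=1 → run G
t=40: queue=[G,D,E] q_used=2 → run G
t=41: queue=[D,E] q_used=0 → run D
t=42: queue=[D,E] q_used=1 → run D
t=43: queue=[E] q_used=0 → run E
t=44: (idle)
t=45: (idle)
t=46: (idle)
t=47: (idle)
t=48: (idle)
t=49: (idle)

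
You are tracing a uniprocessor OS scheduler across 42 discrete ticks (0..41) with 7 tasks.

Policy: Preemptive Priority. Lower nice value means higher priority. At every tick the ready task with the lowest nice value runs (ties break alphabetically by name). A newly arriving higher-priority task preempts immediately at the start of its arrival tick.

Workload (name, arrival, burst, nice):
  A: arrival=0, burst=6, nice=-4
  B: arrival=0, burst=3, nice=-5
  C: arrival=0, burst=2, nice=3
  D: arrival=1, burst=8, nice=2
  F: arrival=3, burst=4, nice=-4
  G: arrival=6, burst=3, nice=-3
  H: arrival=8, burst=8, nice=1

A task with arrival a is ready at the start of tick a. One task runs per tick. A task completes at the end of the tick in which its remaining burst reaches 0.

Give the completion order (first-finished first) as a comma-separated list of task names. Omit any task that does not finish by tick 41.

t=0: ready={A,B,C} → run B
t=1: ready={A,B,C,D} → run B
t=2: ready={A,B,C,D} → run B
t=3: ready={A,C,D,F} → run A
t=4: ready={A,C,D,F} → run A
t=5: ready={A,C,D,F} → run A
t=6: ready={A,C,D,F,G} → run A
t=7: ready={A,C,D,F,G} → run A
t=8: ready={A,C,D,F,G,H} → run A
t=9: ready={C,D,F,G,H} → run F
t=10: ready={C,D,F,G,H} → run F
t=11: ready={C,D,F,G,H} → run F
t=12: ready={C,D,F,G,H} → run F
t=13: ready={C,D,G,H} → run G
t=14: ready={C,D,G,H} → run G
t=15: ready={C,D,G,H} → run G
t=16: ready={C,D,H} → run H
t=17: ready={C,D,H} → run H
t=18: ready={C,D,H} → run H
t=19: ready={C,D,H} → run H
t=20: ready={C,D,H} → run H
t=21: ready={C,D,H} → run H
t=22: ready={C,D,H} → run H
t=23: ready={C,D,H} → run H
t=24: ready={C,D} → run D
t=25: ready={C,D} → run D
t=26: ready={C,D} → run D
t=27: ready={C,D} → run D
t=28: ready={C,D} → run D
t=29: ready={C,D} → run D
t=30: ready={C,D} → run D
t=31: ready={C,D} → run D
t=32: ready={C} → run C
t=33: ready={C} → run C
t=34: (idle)
t=35: (idle)
t=36: (idle)
t=37: (idle)
t=38: (idle)
t=39: (idle)
t=40: (idle)
t=41: (idle)

completion order = B, A, F, G, H, D, C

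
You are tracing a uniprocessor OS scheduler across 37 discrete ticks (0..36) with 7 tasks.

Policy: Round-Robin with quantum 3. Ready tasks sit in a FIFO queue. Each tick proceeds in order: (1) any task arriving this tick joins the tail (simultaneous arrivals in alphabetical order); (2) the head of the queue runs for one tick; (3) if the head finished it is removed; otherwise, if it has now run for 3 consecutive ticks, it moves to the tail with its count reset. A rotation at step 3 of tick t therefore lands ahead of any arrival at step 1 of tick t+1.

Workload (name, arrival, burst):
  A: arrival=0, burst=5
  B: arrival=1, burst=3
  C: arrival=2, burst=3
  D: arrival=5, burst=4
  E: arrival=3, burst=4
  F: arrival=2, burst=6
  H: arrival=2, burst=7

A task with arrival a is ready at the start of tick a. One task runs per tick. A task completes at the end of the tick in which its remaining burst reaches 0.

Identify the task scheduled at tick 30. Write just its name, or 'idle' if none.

t=0: queue=[A] q_used=0 → run A
t=1: queue=[A,B] q_used=1 → run A
t=2: queue=[A,B,C,F,H] q_used=2 → run A
t=3: queue=[B,C,F,H,A,E] q_used=0 → run B
t=4: queue=[B,C,F,H,A,E] q_used=1 → run B
t=5: queue=[B,C,F,H,A,E,D] q_used=2 → run B
t=6: queue=[C,F,H,A,E,D] q_used=0 → run C
t=7: queue=[C,F,H,A,E,D] q_used=1 → run C
t=8: queue=[C,F,H,A,E,D] q_used=2 → run C
t=9: queue=[F,H,A,E,D] q_used=0 → run F
t=10: queue=[F,H,A,E,D] q_used=1 → run F
t=11: queue=[F,H,A,E,D] q_used=2 → run F
t=12: queue=[H,A,E,D,F] q_used=0 → run H
t=13: queue=[H,A,E,D,F] q_used=1 → run H
t=14: queue=[H,A,E,D,F] q_used=2 → run H
t=15: queue=[A,E,D,F,H] q_used=0 → run A
t=16: queue=[A,E,D,F,H] q_used=1 → run A
t=17: queue=[E,D,F,H] q_used=0 → run E
t=18: queue=[E,D,F,H] q_used=1 → run E
t=19: queue=[E,D,F,H] q_used=2 → run E
t=20: queue=[D,F,H,E] q_used=0 → run D
t=21: queue=[D,F,H,E] q_used=1 → run D
t=22: queue=[D,F,H,E] q_used=2 → run D
t=23: queue=[F,H,E,D] q_used=0 → run F
t=24: queue=[F,H,E,D] q_used=1 → run F
t=25: queue=[F,H,E,D] q_used=2 → run F
t=26: queue=[H,E,D] q_used=0 → run H
t=27: queue=[H,E,D] q_used=1 → run H
t=28: queue=[H,E,D] q_used=2 → run H
t=29: queue=[E,D,H] q_used=0 → run E
t=30: queue=[D,H] q_used=0 → run D
t=31: queue=[H] q_used=0 → run H
t=32: (idle)
t=33: (idle)
t=34: (idle)
t=35: (idle)
t=36: (idle)

running at tick 30 = D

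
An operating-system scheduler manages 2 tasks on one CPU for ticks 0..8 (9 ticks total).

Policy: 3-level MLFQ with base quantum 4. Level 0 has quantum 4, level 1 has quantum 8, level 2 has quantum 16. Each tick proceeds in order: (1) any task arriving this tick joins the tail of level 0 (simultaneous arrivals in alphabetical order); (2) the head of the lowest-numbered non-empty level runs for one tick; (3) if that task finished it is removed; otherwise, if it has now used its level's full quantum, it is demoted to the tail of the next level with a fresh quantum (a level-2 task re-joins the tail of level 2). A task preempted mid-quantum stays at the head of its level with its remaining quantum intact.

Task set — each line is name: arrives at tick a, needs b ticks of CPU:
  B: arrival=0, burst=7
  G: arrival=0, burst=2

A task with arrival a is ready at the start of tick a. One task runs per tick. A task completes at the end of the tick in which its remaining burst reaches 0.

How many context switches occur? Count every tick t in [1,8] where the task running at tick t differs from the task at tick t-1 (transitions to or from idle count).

context switches = 2

t=0: L0/L1/L2 = BG/-/- → run B
t=1: L0/L1/L2 = BG/-/- → run B
t=2: L0/L1/L2 = BG/-/- → run B
t=3: L0/L1/L2 = BG/-/- → run B
t=4: L0/L1/L2 = G/B/- → run G
t=5: L0/L1/L2 = G/B/- → run G
t=6: L0/L1/L2 = -/B/- → run B
t=7: L0/L1/L2 = -/B/- → run B
t=8: L0/L1/L2 = -/B/- → run B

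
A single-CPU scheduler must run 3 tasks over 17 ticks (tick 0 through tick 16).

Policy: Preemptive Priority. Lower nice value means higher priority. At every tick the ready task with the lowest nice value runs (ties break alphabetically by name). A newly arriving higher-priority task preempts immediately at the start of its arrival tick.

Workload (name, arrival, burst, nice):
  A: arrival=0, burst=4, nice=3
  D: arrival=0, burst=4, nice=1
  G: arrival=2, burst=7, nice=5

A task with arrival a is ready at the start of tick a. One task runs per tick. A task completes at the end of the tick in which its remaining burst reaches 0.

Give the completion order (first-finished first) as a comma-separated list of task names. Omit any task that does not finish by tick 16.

t=0: ready={A,D} → run D
t=1: ready={A,D} → run D
t=2: ready={A,D,G} → run D
t=3: ready={A,D,G} → run D
t=4: ready={A,G} → run A
t=5: ready={A,G} → run A
t=6: ready={A,G} → run A
t=7: ready={A,G} → run A
t=8: ready={G} → run G
t=9: ready={G} → run G
t=10: ready={G} → run G
t=11: ready={G} → run G
t=12: ready={G} → run G
t=13: ready={G} → run G
t=14: ready={G} → run G
t=15: (idle)
t=16: (idle)

completion order = D, A, G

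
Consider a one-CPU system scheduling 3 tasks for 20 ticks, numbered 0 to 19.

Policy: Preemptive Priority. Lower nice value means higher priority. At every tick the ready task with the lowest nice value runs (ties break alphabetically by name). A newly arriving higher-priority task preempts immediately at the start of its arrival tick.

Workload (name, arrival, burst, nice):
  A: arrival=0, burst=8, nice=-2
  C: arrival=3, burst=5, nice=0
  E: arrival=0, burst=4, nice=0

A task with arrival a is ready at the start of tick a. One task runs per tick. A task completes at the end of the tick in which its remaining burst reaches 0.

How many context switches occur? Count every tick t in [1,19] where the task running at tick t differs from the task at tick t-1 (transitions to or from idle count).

context switches = 3

t=0: ready={A,E} → run A
t=1: ready={A,E} → run A
t=2: ready={A,E} → run A
t=3: ready={A,C,E} → run A
t=4: ready={A,C,E} → run A
t=5: ready={A,C,E} → run A
t=6: ready={A,C,E} → run A
t=7: ready={A,C,E} → run A
t=8: ready={C,E} → run C
t=9: ready={C,E} → run C
t=10: ready={C,E} → run C
t=11: ready={C,E} → run C
t=12: ready={C,E} → run C
t=13: ready={E} → run E
t=14: ready={E} → run E
t=15: ready={E} → run E
t=16: ready={E} → run E
t=17: (idle)
t=18: (idle)
t=19: (idle)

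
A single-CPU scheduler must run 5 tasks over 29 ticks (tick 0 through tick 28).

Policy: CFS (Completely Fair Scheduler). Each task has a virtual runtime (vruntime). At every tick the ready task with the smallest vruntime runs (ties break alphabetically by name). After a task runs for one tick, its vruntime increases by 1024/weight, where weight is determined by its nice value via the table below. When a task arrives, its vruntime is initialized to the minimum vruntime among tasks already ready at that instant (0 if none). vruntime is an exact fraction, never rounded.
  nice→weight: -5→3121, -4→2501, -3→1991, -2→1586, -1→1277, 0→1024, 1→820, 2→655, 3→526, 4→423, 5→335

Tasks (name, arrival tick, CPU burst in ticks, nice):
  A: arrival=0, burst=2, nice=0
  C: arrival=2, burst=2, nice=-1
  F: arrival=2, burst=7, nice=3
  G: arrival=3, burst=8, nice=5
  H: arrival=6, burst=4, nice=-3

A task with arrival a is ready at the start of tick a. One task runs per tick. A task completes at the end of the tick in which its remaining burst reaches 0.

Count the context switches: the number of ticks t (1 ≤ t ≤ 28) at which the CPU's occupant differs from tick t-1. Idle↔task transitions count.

t=0: vr[A=0] → run A
t=1: vr[A=1] → run A
t=2: vr[C=0 F=0] → run C
t=3: vr[C=1024/1277 F=0 G=0] → run F
t=4: vr[C=1024/1277 F=512/263 G=0] → run G
t=5: vr[C=1024/1277 F=512/263 G=1024/335] → run C
t=6: vr[F=512/263 G=1024/335 H=512/263] → run F
t=7: vr[F=1024/263 G=1024/335 H=512/263] → run H
t=8: vr[F=1024/263 G=1024/335 H=1288704/523633] → run H
t=9: vr[F=1024/263 G=1024/335 H=1558016/523633] → run H
t=10: vr[F=1024/263 G=1024/335 H=1827328/523633] → run G
t=11: vr[F=1024/263 G=2048/335 H=1827328/523633] → run H
t=12: vr[F=1024/263 G=2048/335] → run F
t=13: vr[F=1536/263 G=2048/335] → run F
t=14: vr[F=2048/263 G=2048/335] → run G
t=15: vr[F=2048/263 G=3072/335] → run F
t=16: vr[F=2560/263 G=3072/335] → run G
t=17: vr[F=2560/263 G=4096/335] → run F
t=18: vr[F=3072/263 G=4096/335] → run F
t=19: vr[G=4096/335] → run G
t=20: vr[G=1024/67] → run G
t=21: vr[G=6144/335] → run G
t=22: vr[G=7168/335] → run G
t=23: (idle)
t=24: (idle)
t=25: (idle)
t=26: (idle)
t=27: (idle)
t=28: (idle)

context switches = 15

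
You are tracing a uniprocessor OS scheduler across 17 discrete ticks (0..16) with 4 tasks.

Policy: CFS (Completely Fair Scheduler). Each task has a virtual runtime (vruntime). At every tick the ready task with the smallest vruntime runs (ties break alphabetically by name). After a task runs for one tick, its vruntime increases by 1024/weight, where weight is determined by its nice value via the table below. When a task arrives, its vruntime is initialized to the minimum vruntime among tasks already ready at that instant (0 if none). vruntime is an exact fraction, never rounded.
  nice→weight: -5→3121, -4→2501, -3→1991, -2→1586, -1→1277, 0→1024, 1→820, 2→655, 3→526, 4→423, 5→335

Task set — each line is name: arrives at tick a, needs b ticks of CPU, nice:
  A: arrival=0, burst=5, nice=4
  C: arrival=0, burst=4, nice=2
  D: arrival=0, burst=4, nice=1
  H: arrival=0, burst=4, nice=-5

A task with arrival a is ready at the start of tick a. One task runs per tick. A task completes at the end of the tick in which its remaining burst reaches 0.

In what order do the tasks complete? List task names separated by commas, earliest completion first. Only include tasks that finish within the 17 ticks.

t=0: vr[A=0 C=0 D=0 H=0] → run A
t=1: vr[A=1024/423 C=0 D=0 H=0] → run C
t=2: vr[A=1024/423 C=1024/655 D=0 H=0] → run D
t=3: vr[A=1024/423 C=1024/655 D=256/205 H=0] → run H
t=4: vr[A=1024/423 C=1024/655 D=256/205 H=1024/3121] → run H
t=5: vr[A=1024/423 C=1024/655 D=256/205 H=2048/3121] → run H
t=6: vr[A=1024/423 C=1024/655 D=256/205 H=3072/3121] → run H
t=7: vr[A=1024/423 C=1024/655 D=256/205] → run D
t=8: vr[A=1024/423 C=1024/655 D=512/205] → run C
t=9: vr[A=1024/423 C=2048/655 D=512/205] → run A
t=10: vr[A=2048/423 C=2048/655 D=512/205] → run D
t=11: vr[A=2048/423 C=2048/655 D=768/205] → run C
t=12: vr[A=2048/423 C=3072/655 D=768/205] → run D
t=13: vr[A=2048/423 C=3072/655] → run C
t=14: vr[A=2048/423] → run A
t=15: vr[A=1024/141] → run A
t=16: vr[A=4096/423] → run A

completion order = H, D, C, A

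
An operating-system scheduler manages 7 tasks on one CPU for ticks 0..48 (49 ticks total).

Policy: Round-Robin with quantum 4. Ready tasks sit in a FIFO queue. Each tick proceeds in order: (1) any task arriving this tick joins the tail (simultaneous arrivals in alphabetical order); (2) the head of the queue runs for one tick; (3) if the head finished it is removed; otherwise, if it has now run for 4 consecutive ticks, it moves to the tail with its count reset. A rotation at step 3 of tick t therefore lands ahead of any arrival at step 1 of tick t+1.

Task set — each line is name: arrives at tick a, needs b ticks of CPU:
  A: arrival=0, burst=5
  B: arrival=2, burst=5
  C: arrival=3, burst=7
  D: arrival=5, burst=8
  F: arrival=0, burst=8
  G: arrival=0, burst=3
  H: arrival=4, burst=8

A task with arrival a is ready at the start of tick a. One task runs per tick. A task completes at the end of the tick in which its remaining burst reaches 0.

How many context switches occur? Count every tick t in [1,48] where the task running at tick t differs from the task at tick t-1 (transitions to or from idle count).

context switches = 13

t=0: queue=[A,F,G] q_used=0 → run A
t=1: queue=[A,F,G] q_used=1 → run A
t=2: queue=[A,F,G,B] q_used=2 → run A
t=3: queue=[A,F,G,B,C] q_used=3 → run A
t=4: queue=[F,G,B,C,A,H] q_used=0 → run F
t=5: queue=[F,G,B,C,A,H,D] q_used=1 → run F
t=6: queue=[F,G,B,C,A,H,D] q_used=2 → run F
t=7: queue=[F,G,B,C,A,H,D] q_used=3 → run F
t=8: queue=[G,B,C,A,H,D,F] q_used=0 → run G
t=9: queue=[G,B,C,A,H,D,F] q_used=1 → run G
t=10: queue=[G,B,C,A,H,D,F] q_used=2 → run G
t=11: queue=[B,C,A,H,D,F] q_used=0 → run B
t=12: queue=[B,C,A,H,D,F] q_used=1 → run B
t=13: queue=[B,C,A,H,D,F] q_used=2 → run B
t=14: queue=[B,C,A,H,D,F] q_used=3 → run B
t=15: queue=[C,A,H,D,F,B] q_used=0 → run C
t=16: queue=[C,A,H,D,F,B] q_used=1 → run C
t=17: queue=[C,A,H,D,F,B] q_used=2 → run C
t=18: queue=[C,A,H,D,F,B] q_used=3 → run C
t=19: queue=[A,H,D,F,B,C] q_used=0 → run A
t=20: queue=[H,D,F,B,C] q_used=0 → run H
t=21: queue=[H,D,F,B,C] q_used=1 → run H
t=22: queue=[H,D,F,B,C] q_used=2 → run H
t=23: queue=[H,D,F,B,C] q_used=3 → run H
t=24: queue=[D,F,B,C,H] q_used=0 → run D
t=25: queue=[D,F,B,C,H] q_used=1 → run D
t=26: queue=[D,F,B,C,H] q_used=2 → run D
t=27: queue=[D,F,B,C,H] q_used=3 → run D
t=28: queue=[F,B,C,H,D] q_used=0 → run F
t=29: queue=[F,B,C,H,D] q_used=1 → run F
t=30: queue=[F,B,C,H,D] q_used=2 → run F
t=31: queue=[F,B,C,H,D] q_used=3 → run F
t=32: queue=[B,C,H,D] q_used=0 → run B
t=33: queue=[C,H,D] q_used=0 → run C
t=34: queue=[C,H,D] q_used=1 → run C
t=35: queue=[C,H,D] q_used=2 → run C
t=36: queue=[H,D] q_used=0 → run H
t=37: queue=[H,D] q_used=1 → run H
t=38: queue=[H,D] q_used=2 → run H
t=39: queue=[H,D] q_used=3 → run H
t=40: queue=[D] q_used=0 → run D
t=41: queue=[D] q_used=1 → run D
t=42: queue=[D] q_used=2 → run D
t=43: queue=[D] q_used=3 → run D
t=44: (idle)
t=45: (idle)
t=46: (idle)
t=47: (idle)
t=48: (idle)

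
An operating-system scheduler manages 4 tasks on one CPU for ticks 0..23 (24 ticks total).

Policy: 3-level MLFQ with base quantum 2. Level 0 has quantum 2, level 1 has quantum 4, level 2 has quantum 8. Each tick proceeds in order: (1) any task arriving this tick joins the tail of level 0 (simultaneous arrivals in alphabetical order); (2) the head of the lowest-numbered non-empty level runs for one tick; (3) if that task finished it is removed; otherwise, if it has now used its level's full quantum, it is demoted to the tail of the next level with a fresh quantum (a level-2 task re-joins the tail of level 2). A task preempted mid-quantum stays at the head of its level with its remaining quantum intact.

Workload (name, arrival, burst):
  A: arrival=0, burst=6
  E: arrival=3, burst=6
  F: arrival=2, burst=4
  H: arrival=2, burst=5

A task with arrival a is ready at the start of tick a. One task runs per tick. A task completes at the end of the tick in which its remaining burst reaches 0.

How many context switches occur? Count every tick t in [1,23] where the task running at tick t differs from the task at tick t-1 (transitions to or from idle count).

context switches = 8

t=0: L0/L1/L2 = A/-/- → run A
t=1: L0/L1/L2 = A/-/- → run A
t=2: L0/L1/L2 = FH/A/- → run F
t=3: L0/L1/L2 = FHE/A/- → run F
t=4: L0/L1/L2 = HE/AF/- → run H
t=5: L0/L1/L2 = HE/AF/- → run H
t=6: L0/L1/L2 = E/AFH/- → run E
t=7: L0/L1/L2 = E/AFH/- → run E
t=8: L0/L1/L2 = -/AFHE/- → run A
t=9: L0/L1/L2 = -/AFHE/- → run A
t=10: L0/L1/L2 = -/AFHE/- → run A
t=11: L0/L1/L2 = -/AFHE/- → run A
t=12: L0/L1/L2 = -/FHE/- → run F
t=13: L0/L1/L2 = -/FHE/- → run F
t=14: L0/L1/L2 = -/HE/- → run H
t=15: L0/L1/L2 = -/HE/- → run H
t=16: L0/L1/L2 = -/HE/- → run H
t=17: L0/L1/L2 = -/E/- → run E
t=18: L0/L1/L2 = -/E/- → run E
t=19: L0/L1/L2 = -/E/- → run E
t=20: L0/L1/L2 = -/E/- → run E
t=21: (idle)
t=22: (idle)
t=23: (idle)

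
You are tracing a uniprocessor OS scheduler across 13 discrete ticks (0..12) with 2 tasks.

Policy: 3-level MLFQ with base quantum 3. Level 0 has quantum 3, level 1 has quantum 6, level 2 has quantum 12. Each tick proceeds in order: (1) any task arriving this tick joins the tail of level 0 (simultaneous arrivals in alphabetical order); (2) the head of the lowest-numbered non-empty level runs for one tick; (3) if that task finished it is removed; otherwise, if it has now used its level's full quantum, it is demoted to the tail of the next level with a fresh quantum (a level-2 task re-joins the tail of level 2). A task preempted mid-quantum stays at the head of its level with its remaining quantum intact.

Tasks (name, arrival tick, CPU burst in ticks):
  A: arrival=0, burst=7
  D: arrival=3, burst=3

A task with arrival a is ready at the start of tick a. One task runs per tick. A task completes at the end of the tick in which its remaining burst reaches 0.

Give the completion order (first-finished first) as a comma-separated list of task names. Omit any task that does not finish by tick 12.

t=0: L0/L1/L2 = A/-/- → run A
t=1: L0/L1/L2 = A/-/- → run A
t=2: L0/L1/L2 = A/-/- → run A
t=3: L0/L1/L2 = D/A/- → run D
t=4: L0/L1/L2 = D/A/- → run D
t=5: L0/L1/L2 = D/A/- → run D
t=6: L0/L1/L2 = -/A/- → run A
t=7: L0/L1/L2 = -/A/- → run A
t=8: L0/L1/L2 = -/A/- → run A
t=9: L0/L1/L2 = -/A/- → run A
t=10: (idle)
t=11: (idle)
t=12: (idle)

completion order = D, A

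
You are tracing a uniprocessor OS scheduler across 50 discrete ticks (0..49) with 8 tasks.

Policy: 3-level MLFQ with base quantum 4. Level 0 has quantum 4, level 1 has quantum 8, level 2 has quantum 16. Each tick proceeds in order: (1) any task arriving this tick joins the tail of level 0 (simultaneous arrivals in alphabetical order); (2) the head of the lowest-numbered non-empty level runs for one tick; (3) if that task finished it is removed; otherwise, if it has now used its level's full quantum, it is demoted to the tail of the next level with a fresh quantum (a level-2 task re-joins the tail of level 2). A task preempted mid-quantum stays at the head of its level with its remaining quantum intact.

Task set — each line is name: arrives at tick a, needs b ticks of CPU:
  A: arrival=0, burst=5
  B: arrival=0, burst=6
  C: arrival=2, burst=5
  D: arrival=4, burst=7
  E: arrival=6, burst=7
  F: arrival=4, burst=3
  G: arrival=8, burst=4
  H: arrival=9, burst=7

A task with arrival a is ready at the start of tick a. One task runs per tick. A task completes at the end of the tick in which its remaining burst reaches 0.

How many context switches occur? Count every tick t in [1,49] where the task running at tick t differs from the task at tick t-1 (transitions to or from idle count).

context switches = 14

t=0: L0/L1/L2 = AB/-/- → run A
t=1: L0/L1/L2 = AB/-/- → run A
t=2: L0/L1/L2 = ABC/-/- → run A
t=3: L0/L1/L2 = ABC/-/- → run A
t=4: L0/L1/L2 = BCDF/A/- → run B
t=5: L0/L1/L2 = BCDF/A/- → run B
t=6: L0/L1/L2 = BCDFE/A/- → run B
t=7: L0/L1/L2 = BCDFE/A/- → run B
t=8: L0/L1/L2 = CDFEG/AB/- → run C
t=9: L0/L1/L2 = CDFEGH/AB/- → run C
t=10: L0/L1/L2 = CDFEGH/AB/- → run C
t=11: L0/L1/L2 = CDFEGH/AB/- → run C
t=12: L0/L1/L2 = DFEGH/ABC/- → run D
t=13: L0/L1/L2 = DFEGH/ABC/- → run D
t=14: L0/L1/L2 = DFEGH/ABC/- → run D
t=15: L0/L1/L2 = DFEGH/ABC/- → run D
t=16: L0/L1/L2 = FEGH/ABCD/- → run F
t=17: L0/L1/L2 = FEGH/ABCD/- → run F
t=18: L0/L1/L2 = FEGH/ABCD/- → run F
t=19: L0/L1/L2 = EGH/ABCD/- → run E
t=20: L0/L1/L2 = EGH/ABCD/- → run E
t=21: L0/L1/L2 = EGH/ABCD/- → run E
t=22: L0/L1/L2 = EGH/ABCD/- → run E
t=23: L0/L1/L2 = GH/ABCDE/- → run G
t=24: L0/L1/L2 = GH/ABCDE/- → run G
t=25: L0/L1/L2 = GH/ABCDE/- → run G
t=26: L0/L1/L2 = GH/ABCDE/- → run G
t=27: L0/L1/L2 = H/ABCDE/- → run H
t=28: L0/L1/L2 = H/ABCDE/- → run H
t=29: L0/L1/L2 = H/ABCDE/- → run H
t=30: L0/L1/L2 = H/ABCDE/- → run H
t=31: L0/L1/L2 = -/ABCDEH/- → run A
t=32: L0/L1/L2 = -/BCDEH/- → run B
t=33: L0/L1/L2 = -/BCDEH/- → run B
t=34: L0/L1/L2 = -/CDEH/- → run C
t=35: L0/L1/L2 = -/DEH/- → run D
t=36: L0/L1/L2 = -/DEH/- → run D
t=37: L0/L1/L2 = -/DEH/- → run D
t=38: L0/L1/L2 = -/EH/- → run E
t=39: L0/L1/L2 = -/EH/- → run E
t=40: L0/L1/L2 = -/EH/- → run E
t=41: L0/L1/L2 = -/H/- → run H
t=42: L0/L1/L2 = -/H/- → run H
t=43: L0/L1/L2 = -/H/- → run H
t=44: (idle)
t=45: (idle)
t=46: (idle)
t=47: (idle)
t=48: (idle)
t=49: (idle)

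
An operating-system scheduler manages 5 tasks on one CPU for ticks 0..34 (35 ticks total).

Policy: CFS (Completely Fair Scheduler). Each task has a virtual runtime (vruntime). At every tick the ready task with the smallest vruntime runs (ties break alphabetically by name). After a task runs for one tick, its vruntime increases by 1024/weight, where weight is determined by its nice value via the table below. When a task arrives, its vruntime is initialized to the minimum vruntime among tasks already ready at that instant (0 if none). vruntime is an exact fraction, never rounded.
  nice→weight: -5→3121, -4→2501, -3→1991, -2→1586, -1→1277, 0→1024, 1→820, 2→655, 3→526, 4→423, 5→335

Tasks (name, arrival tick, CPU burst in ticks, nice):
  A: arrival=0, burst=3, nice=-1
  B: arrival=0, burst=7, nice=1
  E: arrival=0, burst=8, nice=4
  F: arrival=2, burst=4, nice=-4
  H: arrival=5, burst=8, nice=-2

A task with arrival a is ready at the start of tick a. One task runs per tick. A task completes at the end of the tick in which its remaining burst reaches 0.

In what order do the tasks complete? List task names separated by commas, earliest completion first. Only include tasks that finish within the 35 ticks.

t=0: vr[A=0 B=0 E=0] → run A
t=1: vr[A=1024/1277 B=0 E=0] → run B
t=2: vr[A=1024/1277 B=256/205 E=0 F=0] → run E
t=3: vr[A=1024/1277 B=256/205 E=1024/423 F=0] → run F
t=4: vr[A=1024/1277 B=256/205 E=1024/423 F=1024/2501] → run F
t=5: vr[A=1024/1277 B=256/205 E=1024/423 F=2048/2501 H=1024/1277] → run A
t=6: vr[A=2048/1277 B=256/205 E=1024/423 F=2048/2501 H=1024/1277] → run H
t=7: vr[A=2048/1277 B=256/205 E=1024/423 F=2048/2501 H=1465856/1012661] → run F
t=8: vr[A=2048/1277 B=256/205 E=1024/423 F=3072/2501 H=1465856/1012661] → run F
t=9: vr[A=2048/1277 B=256/205 E=1024/423 H=1465856/1012661] → run B
t=10: vr[A=2048/1277 B=512/205 E=1024/423 H=1465856/1012661] → run H
t=11: vr[A=2048/1277 B=512/205 E=1024/423 H=2119680/1012661] → run A
t=12: vr[B=512/205 E=1024/423 H=2119680/1012661] → run H
t=13: vr[B=512/205 E=1024/423 H=2773504/1012661] → run E
t=14: vr[B=512/205 E=2048/423 H=2773504/1012661] → run B
t=15: vr[B=768/205 E=2048/423 H=2773504/1012661] → run H
t=16: vr[B=768/205 E=2048/423 H=3427328/1012661] → run H
t=17: vr[B=768/205 E=2048/423 H=4081152/1012661] → run B
t=18: vr[B=1024/205 E=2048/423 H=4081152/1012661] → run H
t=19: vr[B=1024/205 E=2048/423 H=4734976/1012661] → run H
t=20: vr[B=1024/205 E=2048/423 H=5388800/1012661] → run E
t=21: vr[B=1024/205 E=1024/141 H=5388800/1012661] → run B
t=22: vr[B=256/41 E=1024/141 H=5388800/1012661] → run H
t=23: vr[B=256/41 E=1024/141] → run B
t=24: vr[B=1536/205 E=1024/141] → run E
t=25: vr[B=1536/205 E=4096/423] → run B
t=26: vr[E=4096/423] → run E
t=27: vr[E=5120/423] → run E
t=28: vr[E=2048/141] → run E
t=29: vr[E=7168/423] → run E
t=30: (idle)
t=31: (idle)
t=32: (idle)
t=33: (idle)
t=34: (idle)

completion order = F, A, H, B, E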